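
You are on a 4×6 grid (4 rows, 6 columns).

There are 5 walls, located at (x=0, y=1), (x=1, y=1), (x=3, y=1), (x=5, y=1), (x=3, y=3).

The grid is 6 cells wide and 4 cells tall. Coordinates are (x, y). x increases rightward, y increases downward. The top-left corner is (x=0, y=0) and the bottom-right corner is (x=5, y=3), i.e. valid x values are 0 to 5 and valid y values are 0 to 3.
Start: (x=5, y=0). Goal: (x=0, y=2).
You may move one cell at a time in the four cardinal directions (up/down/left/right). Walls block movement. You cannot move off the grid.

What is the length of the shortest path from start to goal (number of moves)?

Answer: Shortest path length: 7

Derivation:
BFS from (x=5, y=0) until reaching (x=0, y=2):
  Distance 0: (x=5, y=0)
  Distance 1: (x=4, y=0)
  Distance 2: (x=3, y=0), (x=4, y=1)
  Distance 3: (x=2, y=0), (x=4, y=2)
  Distance 4: (x=1, y=0), (x=2, y=1), (x=3, y=2), (x=5, y=2), (x=4, y=3)
  Distance 5: (x=0, y=0), (x=2, y=2), (x=5, y=3)
  Distance 6: (x=1, y=2), (x=2, y=3)
  Distance 7: (x=0, y=2), (x=1, y=3)  <- goal reached here
One shortest path (7 moves): (x=5, y=0) -> (x=4, y=0) -> (x=3, y=0) -> (x=2, y=0) -> (x=2, y=1) -> (x=2, y=2) -> (x=1, y=2) -> (x=0, y=2)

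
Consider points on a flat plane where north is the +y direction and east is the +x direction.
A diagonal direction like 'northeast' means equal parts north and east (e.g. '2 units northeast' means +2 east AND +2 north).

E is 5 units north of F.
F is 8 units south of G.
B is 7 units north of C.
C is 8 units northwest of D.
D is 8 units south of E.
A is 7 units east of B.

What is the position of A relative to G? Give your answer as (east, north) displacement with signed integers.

Place G at the origin (east=0, north=0).
  F is 8 units south of G: delta (east=+0, north=-8); F at (east=0, north=-8).
  E is 5 units north of F: delta (east=+0, north=+5); E at (east=0, north=-3).
  D is 8 units south of E: delta (east=+0, north=-8); D at (east=0, north=-11).
  C is 8 units northwest of D: delta (east=-8, north=+8); C at (east=-8, north=-3).
  B is 7 units north of C: delta (east=+0, north=+7); B at (east=-8, north=4).
  A is 7 units east of B: delta (east=+7, north=+0); A at (east=-1, north=4).
Therefore A relative to G: (east=-1, north=4).

Answer: A is at (east=-1, north=4) relative to G.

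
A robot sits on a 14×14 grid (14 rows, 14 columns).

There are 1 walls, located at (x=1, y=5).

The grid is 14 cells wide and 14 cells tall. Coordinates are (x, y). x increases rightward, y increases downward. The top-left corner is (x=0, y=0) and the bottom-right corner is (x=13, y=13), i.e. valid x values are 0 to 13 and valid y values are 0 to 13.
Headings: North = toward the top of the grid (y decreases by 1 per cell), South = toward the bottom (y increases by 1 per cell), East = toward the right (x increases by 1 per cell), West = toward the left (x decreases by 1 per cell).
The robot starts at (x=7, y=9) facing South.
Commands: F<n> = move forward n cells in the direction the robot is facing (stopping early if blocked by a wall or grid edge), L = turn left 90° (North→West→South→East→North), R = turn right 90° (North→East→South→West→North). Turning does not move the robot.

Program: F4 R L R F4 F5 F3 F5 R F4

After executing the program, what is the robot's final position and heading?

Start: (x=7, y=9), facing South
  F4: move forward 4, now at (x=7, y=13)
  R: turn right, now facing West
  L: turn left, now facing South
  R: turn right, now facing West
  F4: move forward 4, now at (x=3, y=13)
  F5: move forward 3/5 (blocked), now at (x=0, y=13)
  F3: move forward 0/3 (blocked), now at (x=0, y=13)
  F5: move forward 0/5 (blocked), now at (x=0, y=13)
  R: turn right, now facing North
  F4: move forward 4, now at (x=0, y=9)
Final: (x=0, y=9), facing North

Answer: Final position: (x=0, y=9), facing North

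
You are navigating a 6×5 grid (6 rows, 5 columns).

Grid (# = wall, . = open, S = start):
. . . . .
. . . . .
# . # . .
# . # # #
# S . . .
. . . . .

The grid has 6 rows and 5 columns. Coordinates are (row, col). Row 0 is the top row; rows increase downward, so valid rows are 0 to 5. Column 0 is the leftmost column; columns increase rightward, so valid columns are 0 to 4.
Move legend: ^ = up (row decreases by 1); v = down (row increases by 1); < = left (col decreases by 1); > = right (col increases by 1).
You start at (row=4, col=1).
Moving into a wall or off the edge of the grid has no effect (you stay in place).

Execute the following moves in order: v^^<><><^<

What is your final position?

Start: (row=4, col=1)
  v (down): (row=4, col=1) -> (row=5, col=1)
  ^ (up): (row=5, col=1) -> (row=4, col=1)
  ^ (up): (row=4, col=1) -> (row=3, col=1)
  < (left): blocked, stay at (row=3, col=1)
  > (right): blocked, stay at (row=3, col=1)
  < (left): blocked, stay at (row=3, col=1)
  > (right): blocked, stay at (row=3, col=1)
  < (left): blocked, stay at (row=3, col=1)
  ^ (up): (row=3, col=1) -> (row=2, col=1)
  < (left): blocked, stay at (row=2, col=1)
Final: (row=2, col=1)

Answer: Final position: (row=2, col=1)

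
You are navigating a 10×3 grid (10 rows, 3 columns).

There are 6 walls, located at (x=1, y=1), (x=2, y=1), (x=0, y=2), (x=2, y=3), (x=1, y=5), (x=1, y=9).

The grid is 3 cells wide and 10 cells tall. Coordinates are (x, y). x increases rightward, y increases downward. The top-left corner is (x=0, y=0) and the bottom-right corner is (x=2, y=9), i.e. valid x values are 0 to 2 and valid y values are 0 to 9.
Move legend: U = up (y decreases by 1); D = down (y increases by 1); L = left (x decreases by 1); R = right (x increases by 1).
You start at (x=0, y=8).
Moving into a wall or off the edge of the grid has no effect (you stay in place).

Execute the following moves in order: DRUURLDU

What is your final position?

Answer: Final position: (x=0, y=7)

Derivation:
Start: (x=0, y=8)
  D (down): (x=0, y=8) -> (x=0, y=9)
  R (right): blocked, stay at (x=0, y=9)
  U (up): (x=0, y=9) -> (x=0, y=8)
  U (up): (x=0, y=8) -> (x=0, y=7)
  R (right): (x=0, y=7) -> (x=1, y=7)
  L (left): (x=1, y=7) -> (x=0, y=7)
  D (down): (x=0, y=7) -> (x=0, y=8)
  U (up): (x=0, y=8) -> (x=0, y=7)
Final: (x=0, y=7)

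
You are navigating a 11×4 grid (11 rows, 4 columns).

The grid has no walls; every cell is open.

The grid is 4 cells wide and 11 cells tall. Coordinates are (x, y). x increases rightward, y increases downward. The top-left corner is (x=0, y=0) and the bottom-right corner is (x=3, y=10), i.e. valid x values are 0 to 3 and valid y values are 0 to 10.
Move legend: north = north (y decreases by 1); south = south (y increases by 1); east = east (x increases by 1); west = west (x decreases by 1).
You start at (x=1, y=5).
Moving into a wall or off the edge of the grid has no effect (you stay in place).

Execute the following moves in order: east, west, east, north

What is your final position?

Start: (x=1, y=5)
  east (east): (x=1, y=5) -> (x=2, y=5)
  west (west): (x=2, y=5) -> (x=1, y=5)
  east (east): (x=1, y=5) -> (x=2, y=5)
  north (north): (x=2, y=5) -> (x=2, y=4)
Final: (x=2, y=4)

Answer: Final position: (x=2, y=4)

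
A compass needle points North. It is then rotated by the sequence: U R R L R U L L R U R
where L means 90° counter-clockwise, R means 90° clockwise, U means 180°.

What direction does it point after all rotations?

Start: North
  U (U-turn (180°)) -> South
  R (right (90° clockwise)) -> West
  R (right (90° clockwise)) -> North
  L (left (90° counter-clockwise)) -> West
  R (right (90° clockwise)) -> North
  U (U-turn (180°)) -> South
  L (left (90° counter-clockwise)) -> East
  L (left (90° counter-clockwise)) -> North
  R (right (90° clockwise)) -> East
  U (U-turn (180°)) -> West
  R (right (90° clockwise)) -> North
Final: North

Answer: Final heading: North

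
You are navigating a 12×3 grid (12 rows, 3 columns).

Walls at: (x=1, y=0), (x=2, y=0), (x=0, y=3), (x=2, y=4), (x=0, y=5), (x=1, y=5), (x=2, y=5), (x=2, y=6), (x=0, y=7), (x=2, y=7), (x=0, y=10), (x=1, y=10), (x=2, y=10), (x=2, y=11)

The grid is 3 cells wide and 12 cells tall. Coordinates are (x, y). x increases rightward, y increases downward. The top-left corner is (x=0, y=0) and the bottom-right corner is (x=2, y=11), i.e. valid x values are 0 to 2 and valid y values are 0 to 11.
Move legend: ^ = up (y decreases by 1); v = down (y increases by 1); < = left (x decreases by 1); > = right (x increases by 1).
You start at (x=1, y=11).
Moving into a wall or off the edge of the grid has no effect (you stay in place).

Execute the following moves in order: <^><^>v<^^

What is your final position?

Answer: Final position: (x=0, y=11)

Derivation:
Start: (x=1, y=11)
  < (left): (x=1, y=11) -> (x=0, y=11)
  ^ (up): blocked, stay at (x=0, y=11)
  > (right): (x=0, y=11) -> (x=1, y=11)
  < (left): (x=1, y=11) -> (x=0, y=11)
  ^ (up): blocked, stay at (x=0, y=11)
  > (right): (x=0, y=11) -> (x=1, y=11)
  v (down): blocked, stay at (x=1, y=11)
  < (left): (x=1, y=11) -> (x=0, y=11)
  ^ (up): blocked, stay at (x=0, y=11)
  ^ (up): blocked, stay at (x=0, y=11)
Final: (x=0, y=11)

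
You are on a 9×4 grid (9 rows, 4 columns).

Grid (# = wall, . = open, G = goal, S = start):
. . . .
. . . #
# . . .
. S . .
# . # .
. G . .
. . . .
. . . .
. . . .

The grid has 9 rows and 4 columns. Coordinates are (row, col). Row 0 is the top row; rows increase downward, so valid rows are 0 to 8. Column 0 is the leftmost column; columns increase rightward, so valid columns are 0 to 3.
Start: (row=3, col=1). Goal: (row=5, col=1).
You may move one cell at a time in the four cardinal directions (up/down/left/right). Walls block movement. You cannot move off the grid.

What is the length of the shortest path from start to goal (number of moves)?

Answer: Shortest path length: 2

Derivation:
BFS from (row=3, col=1) until reaching (row=5, col=1):
  Distance 0: (row=3, col=1)
  Distance 1: (row=2, col=1), (row=3, col=0), (row=3, col=2), (row=4, col=1)
  Distance 2: (row=1, col=1), (row=2, col=2), (row=3, col=3), (row=5, col=1)  <- goal reached here
One shortest path (2 moves): (row=3, col=1) -> (row=4, col=1) -> (row=5, col=1)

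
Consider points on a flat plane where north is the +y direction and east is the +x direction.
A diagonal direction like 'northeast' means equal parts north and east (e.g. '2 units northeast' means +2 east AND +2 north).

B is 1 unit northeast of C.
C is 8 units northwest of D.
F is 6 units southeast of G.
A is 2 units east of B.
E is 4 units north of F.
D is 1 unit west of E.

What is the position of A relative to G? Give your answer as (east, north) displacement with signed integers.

Answer: A is at (east=0, north=7) relative to G.

Derivation:
Place G at the origin (east=0, north=0).
  F is 6 units southeast of G: delta (east=+6, north=-6); F at (east=6, north=-6).
  E is 4 units north of F: delta (east=+0, north=+4); E at (east=6, north=-2).
  D is 1 unit west of E: delta (east=-1, north=+0); D at (east=5, north=-2).
  C is 8 units northwest of D: delta (east=-8, north=+8); C at (east=-3, north=6).
  B is 1 unit northeast of C: delta (east=+1, north=+1); B at (east=-2, north=7).
  A is 2 units east of B: delta (east=+2, north=+0); A at (east=0, north=7).
Therefore A relative to G: (east=0, north=7).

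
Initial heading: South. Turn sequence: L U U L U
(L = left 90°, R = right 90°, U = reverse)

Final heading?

Answer: Final heading: South

Derivation:
Start: South
  L (left (90° counter-clockwise)) -> East
  U (U-turn (180°)) -> West
  U (U-turn (180°)) -> East
  L (left (90° counter-clockwise)) -> North
  U (U-turn (180°)) -> South
Final: South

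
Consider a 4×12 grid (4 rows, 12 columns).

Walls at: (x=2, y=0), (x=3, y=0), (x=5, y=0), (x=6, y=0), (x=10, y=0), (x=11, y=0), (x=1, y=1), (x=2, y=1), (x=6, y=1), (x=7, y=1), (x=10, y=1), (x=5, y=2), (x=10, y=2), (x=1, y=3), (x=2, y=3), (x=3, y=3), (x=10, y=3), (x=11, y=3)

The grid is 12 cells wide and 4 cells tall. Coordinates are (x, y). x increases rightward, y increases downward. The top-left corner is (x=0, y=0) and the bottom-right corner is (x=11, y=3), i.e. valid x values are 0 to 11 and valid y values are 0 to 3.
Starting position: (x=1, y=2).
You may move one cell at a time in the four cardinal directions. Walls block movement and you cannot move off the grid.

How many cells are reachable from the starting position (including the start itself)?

BFS flood-fill from (x=1, y=2):
  Distance 0: (x=1, y=2)
  Distance 1: (x=0, y=2), (x=2, y=2)
  Distance 2: (x=0, y=1), (x=3, y=2), (x=0, y=3)
  Distance 3: (x=0, y=0), (x=3, y=1), (x=4, y=2)
  Distance 4: (x=1, y=0), (x=4, y=1), (x=4, y=3)
  Distance 5: (x=4, y=0), (x=5, y=1), (x=5, y=3)
  Distance 6: (x=6, y=3)
  Distance 7: (x=6, y=2), (x=7, y=3)
  Distance 8: (x=7, y=2), (x=8, y=3)
  Distance 9: (x=8, y=2), (x=9, y=3)
  Distance 10: (x=8, y=1), (x=9, y=2)
  Distance 11: (x=8, y=0), (x=9, y=1)
  Distance 12: (x=7, y=0), (x=9, y=0)
Total reachable: 28 (grid has 30 open cells total)

Answer: Reachable cells: 28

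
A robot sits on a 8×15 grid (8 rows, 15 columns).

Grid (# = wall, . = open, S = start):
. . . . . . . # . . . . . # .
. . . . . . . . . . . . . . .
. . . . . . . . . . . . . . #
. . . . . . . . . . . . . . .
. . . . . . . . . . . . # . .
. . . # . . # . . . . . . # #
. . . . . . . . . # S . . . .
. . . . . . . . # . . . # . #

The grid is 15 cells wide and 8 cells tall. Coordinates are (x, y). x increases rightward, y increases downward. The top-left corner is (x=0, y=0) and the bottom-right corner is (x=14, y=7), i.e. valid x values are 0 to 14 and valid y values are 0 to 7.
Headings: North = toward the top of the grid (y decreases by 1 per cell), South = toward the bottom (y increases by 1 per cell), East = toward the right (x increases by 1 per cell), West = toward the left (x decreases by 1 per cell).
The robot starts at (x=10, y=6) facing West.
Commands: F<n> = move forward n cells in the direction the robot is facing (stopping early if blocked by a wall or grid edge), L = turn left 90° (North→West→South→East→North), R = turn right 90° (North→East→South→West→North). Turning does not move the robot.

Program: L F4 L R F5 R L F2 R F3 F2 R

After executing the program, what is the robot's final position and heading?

Answer: Final position: (x=9, y=7), facing North

Derivation:
Start: (x=10, y=6), facing West
  L: turn left, now facing South
  F4: move forward 1/4 (blocked), now at (x=10, y=7)
  L: turn left, now facing East
  R: turn right, now facing South
  F5: move forward 0/5 (blocked), now at (x=10, y=7)
  R: turn right, now facing West
  L: turn left, now facing South
  F2: move forward 0/2 (blocked), now at (x=10, y=7)
  R: turn right, now facing West
  F3: move forward 1/3 (blocked), now at (x=9, y=7)
  F2: move forward 0/2 (blocked), now at (x=9, y=7)
  R: turn right, now facing North
Final: (x=9, y=7), facing North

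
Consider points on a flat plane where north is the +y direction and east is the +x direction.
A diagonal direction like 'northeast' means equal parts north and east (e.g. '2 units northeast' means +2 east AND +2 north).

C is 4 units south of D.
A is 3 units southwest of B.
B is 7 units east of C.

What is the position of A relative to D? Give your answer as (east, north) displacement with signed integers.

Answer: A is at (east=4, north=-7) relative to D.

Derivation:
Place D at the origin (east=0, north=0).
  C is 4 units south of D: delta (east=+0, north=-4); C at (east=0, north=-4).
  B is 7 units east of C: delta (east=+7, north=+0); B at (east=7, north=-4).
  A is 3 units southwest of B: delta (east=-3, north=-3); A at (east=4, north=-7).
Therefore A relative to D: (east=4, north=-7).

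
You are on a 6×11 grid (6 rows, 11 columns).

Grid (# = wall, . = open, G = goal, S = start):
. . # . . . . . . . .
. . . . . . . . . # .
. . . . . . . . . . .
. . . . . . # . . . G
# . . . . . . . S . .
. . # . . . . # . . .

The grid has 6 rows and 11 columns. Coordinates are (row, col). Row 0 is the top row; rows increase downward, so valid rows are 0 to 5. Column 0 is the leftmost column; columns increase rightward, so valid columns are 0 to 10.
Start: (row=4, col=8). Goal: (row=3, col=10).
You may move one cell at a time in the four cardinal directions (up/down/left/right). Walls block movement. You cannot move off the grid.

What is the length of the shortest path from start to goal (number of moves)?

Answer: Shortest path length: 3

Derivation:
BFS from (row=4, col=8) until reaching (row=3, col=10):
  Distance 0: (row=4, col=8)
  Distance 1: (row=3, col=8), (row=4, col=7), (row=4, col=9), (row=5, col=8)
  Distance 2: (row=2, col=8), (row=3, col=7), (row=3, col=9), (row=4, col=6), (row=4, col=10), (row=5, col=9)
  Distance 3: (row=1, col=8), (row=2, col=7), (row=2, col=9), (row=3, col=10), (row=4, col=5), (row=5, col=6), (row=5, col=10)  <- goal reached here
One shortest path (3 moves): (row=4, col=8) -> (row=4, col=9) -> (row=4, col=10) -> (row=3, col=10)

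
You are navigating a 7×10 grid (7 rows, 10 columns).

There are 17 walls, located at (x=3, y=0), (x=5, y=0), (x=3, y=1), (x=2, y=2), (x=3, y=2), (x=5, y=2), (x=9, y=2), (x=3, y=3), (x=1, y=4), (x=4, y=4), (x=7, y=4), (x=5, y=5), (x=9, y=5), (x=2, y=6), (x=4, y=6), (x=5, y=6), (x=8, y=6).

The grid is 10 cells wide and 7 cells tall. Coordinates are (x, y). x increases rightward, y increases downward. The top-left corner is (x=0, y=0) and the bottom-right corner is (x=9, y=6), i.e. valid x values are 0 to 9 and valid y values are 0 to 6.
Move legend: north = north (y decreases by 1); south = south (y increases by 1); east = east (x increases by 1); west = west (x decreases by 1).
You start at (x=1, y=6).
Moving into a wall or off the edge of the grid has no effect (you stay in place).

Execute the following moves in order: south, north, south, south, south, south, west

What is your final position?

Answer: Final position: (x=0, y=6)

Derivation:
Start: (x=1, y=6)
  south (south): blocked, stay at (x=1, y=6)
  north (north): (x=1, y=6) -> (x=1, y=5)
  south (south): (x=1, y=5) -> (x=1, y=6)
  [×3]south (south): blocked, stay at (x=1, y=6)
  west (west): (x=1, y=6) -> (x=0, y=6)
Final: (x=0, y=6)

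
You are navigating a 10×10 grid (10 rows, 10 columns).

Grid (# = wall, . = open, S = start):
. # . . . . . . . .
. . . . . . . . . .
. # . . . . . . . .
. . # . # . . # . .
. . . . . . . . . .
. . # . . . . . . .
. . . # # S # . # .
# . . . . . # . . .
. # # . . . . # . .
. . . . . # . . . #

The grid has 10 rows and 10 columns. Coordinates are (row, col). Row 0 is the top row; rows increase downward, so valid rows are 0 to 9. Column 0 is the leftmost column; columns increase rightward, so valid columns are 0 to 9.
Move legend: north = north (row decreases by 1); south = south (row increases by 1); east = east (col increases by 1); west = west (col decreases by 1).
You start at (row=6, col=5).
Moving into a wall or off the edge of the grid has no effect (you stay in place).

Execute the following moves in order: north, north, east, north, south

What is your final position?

Answer: Final position: (row=4, col=6)

Derivation:
Start: (row=6, col=5)
  north (north): (row=6, col=5) -> (row=5, col=5)
  north (north): (row=5, col=5) -> (row=4, col=5)
  east (east): (row=4, col=5) -> (row=4, col=6)
  north (north): (row=4, col=6) -> (row=3, col=6)
  south (south): (row=3, col=6) -> (row=4, col=6)
Final: (row=4, col=6)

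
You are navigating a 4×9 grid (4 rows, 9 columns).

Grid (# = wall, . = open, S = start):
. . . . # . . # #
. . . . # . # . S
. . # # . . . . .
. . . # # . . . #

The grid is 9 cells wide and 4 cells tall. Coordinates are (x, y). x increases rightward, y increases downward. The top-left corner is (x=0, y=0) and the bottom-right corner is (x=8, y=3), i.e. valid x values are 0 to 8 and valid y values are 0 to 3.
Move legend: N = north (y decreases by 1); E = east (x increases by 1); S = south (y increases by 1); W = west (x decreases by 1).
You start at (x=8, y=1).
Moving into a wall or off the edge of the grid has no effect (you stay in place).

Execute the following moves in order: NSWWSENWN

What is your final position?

Answer: Final position: (x=6, y=2)

Derivation:
Start: (x=8, y=1)
  N (north): blocked, stay at (x=8, y=1)
  S (south): (x=8, y=1) -> (x=8, y=2)
  W (west): (x=8, y=2) -> (x=7, y=2)
  W (west): (x=7, y=2) -> (x=6, y=2)
  S (south): (x=6, y=2) -> (x=6, y=3)
  E (east): (x=6, y=3) -> (x=7, y=3)
  N (north): (x=7, y=3) -> (x=7, y=2)
  W (west): (x=7, y=2) -> (x=6, y=2)
  N (north): blocked, stay at (x=6, y=2)
Final: (x=6, y=2)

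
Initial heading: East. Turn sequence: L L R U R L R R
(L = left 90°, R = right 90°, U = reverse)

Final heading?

Answer: Final heading: North

Derivation:
Start: East
  L (left (90° counter-clockwise)) -> North
  L (left (90° counter-clockwise)) -> West
  R (right (90° clockwise)) -> North
  U (U-turn (180°)) -> South
  R (right (90° clockwise)) -> West
  L (left (90° counter-clockwise)) -> South
  R (right (90° clockwise)) -> West
  R (right (90° clockwise)) -> North
Final: North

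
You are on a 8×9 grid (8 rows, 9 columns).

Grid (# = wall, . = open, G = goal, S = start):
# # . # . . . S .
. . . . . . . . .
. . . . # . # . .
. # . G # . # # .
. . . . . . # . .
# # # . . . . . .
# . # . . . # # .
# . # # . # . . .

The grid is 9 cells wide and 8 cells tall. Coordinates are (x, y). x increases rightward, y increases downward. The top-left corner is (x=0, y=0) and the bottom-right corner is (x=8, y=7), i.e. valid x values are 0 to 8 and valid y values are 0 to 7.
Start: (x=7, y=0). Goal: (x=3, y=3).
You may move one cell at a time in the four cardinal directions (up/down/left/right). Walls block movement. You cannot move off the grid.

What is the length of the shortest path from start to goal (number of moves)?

Answer: Shortest path length: 7

Derivation:
BFS from (x=7, y=0) until reaching (x=3, y=3):
  Distance 0: (x=7, y=0)
  Distance 1: (x=6, y=0), (x=8, y=0), (x=7, y=1)
  Distance 2: (x=5, y=0), (x=6, y=1), (x=8, y=1), (x=7, y=2)
  Distance 3: (x=4, y=0), (x=5, y=1), (x=8, y=2)
  Distance 4: (x=4, y=1), (x=5, y=2), (x=8, y=3)
  Distance 5: (x=3, y=1), (x=5, y=3), (x=8, y=4)
  Distance 6: (x=2, y=1), (x=3, y=2), (x=5, y=4), (x=7, y=4), (x=8, y=5)
  Distance 7: (x=2, y=0), (x=1, y=1), (x=2, y=2), (x=3, y=3), (x=4, y=4), (x=5, y=5), (x=7, y=5), (x=8, y=6)  <- goal reached here
One shortest path (7 moves): (x=7, y=0) -> (x=6, y=0) -> (x=5, y=0) -> (x=4, y=0) -> (x=4, y=1) -> (x=3, y=1) -> (x=3, y=2) -> (x=3, y=3)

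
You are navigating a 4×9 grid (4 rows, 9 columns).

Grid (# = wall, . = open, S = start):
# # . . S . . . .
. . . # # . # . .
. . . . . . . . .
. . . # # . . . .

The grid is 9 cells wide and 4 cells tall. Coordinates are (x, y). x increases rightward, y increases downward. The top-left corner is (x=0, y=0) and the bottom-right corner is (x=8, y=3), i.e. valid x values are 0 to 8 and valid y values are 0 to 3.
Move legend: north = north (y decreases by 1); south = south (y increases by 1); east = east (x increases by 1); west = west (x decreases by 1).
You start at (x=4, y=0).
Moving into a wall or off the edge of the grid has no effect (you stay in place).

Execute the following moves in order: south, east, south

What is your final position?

Answer: Final position: (x=5, y=1)

Derivation:
Start: (x=4, y=0)
  south (south): blocked, stay at (x=4, y=0)
  east (east): (x=4, y=0) -> (x=5, y=0)
  south (south): (x=5, y=0) -> (x=5, y=1)
Final: (x=5, y=1)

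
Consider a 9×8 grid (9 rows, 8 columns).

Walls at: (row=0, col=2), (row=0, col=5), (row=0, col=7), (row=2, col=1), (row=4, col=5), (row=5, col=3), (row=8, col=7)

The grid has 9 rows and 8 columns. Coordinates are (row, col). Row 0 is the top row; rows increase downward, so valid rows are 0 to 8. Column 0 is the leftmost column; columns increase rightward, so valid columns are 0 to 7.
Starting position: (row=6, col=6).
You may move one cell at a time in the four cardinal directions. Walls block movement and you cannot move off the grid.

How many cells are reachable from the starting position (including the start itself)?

Answer: Reachable cells: 65

Derivation:
BFS flood-fill from (row=6, col=6):
  Distance 0: (row=6, col=6)
  Distance 1: (row=5, col=6), (row=6, col=5), (row=6, col=7), (row=7, col=6)
  Distance 2: (row=4, col=6), (row=5, col=5), (row=5, col=7), (row=6, col=4), (row=7, col=5), (row=7, col=7), (row=8, col=6)
  Distance 3: (row=3, col=6), (row=4, col=7), (row=5, col=4), (row=6, col=3), (row=7, col=4), (row=8, col=5)
  Distance 4: (row=2, col=6), (row=3, col=5), (row=3, col=7), (row=4, col=4), (row=6, col=2), (row=7, col=3), (row=8, col=4)
  Distance 5: (row=1, col=6), (row=2, col=5), (row=2, col=7), (row=3, col=4), (row=4, col=3), (row=5, col=2), (row=6, col=1), (row=7, col=2), (row=8, col=3)
  Distance 6: (row=0, col=6), (row=1, col=5), (row=1, col=7), (row=2, col=4), (row=3, col=3), (row=4, col=2), (row=5, col=1), (row=6, col=0), (row=7, col=1), (row=8, col=2)
  Distance 7: (row=1, col=4), (row=2, col=3), (row=3, col=2), (row=4, col=1), (row=5, col=0), (row=7, col=0), (row=8, col=1)
  Distance 8: (row=0, col=4), (row=1, col=3), (row=2, col=2), (row=3, col=1), (row=4, col=0), (row=8, col=0)
  Distance 9: (row=0, col=3), (row=1, col=2), (row=3, col=0)
  Distance 10: (row=1, col=1), (row=2, col=0)
  Distance 11: (row=0, col=1), (row=1, col=0)
  Distance 12: (row=0, col=0)
Total reachable: 65 (grid has 65 open cells total)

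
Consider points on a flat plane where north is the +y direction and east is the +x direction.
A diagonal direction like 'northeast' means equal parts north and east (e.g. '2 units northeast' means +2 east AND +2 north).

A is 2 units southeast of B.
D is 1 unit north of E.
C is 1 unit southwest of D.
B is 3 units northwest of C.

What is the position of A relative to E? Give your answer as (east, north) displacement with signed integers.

Place E at the origin (east=0, north=0).
  D is 1 unit north of E: delta (east=+0, north=+1); D at (east=0, north=1).
  C is 1 unit southwest of D: delta (east=-1, north=-1); C at (east=-1, north=0).
  B is 3 units northwest of C: delta (east=-3, north=+3); B at (east=-4, north=3).
  A is 2 units southeast of B: delta (east=+2, north=-2); A at (east=-2, north=1).
Therefore A relative to E: (east=-2, north=1).

Answer: A is at (east=-2, north=1) relative to E.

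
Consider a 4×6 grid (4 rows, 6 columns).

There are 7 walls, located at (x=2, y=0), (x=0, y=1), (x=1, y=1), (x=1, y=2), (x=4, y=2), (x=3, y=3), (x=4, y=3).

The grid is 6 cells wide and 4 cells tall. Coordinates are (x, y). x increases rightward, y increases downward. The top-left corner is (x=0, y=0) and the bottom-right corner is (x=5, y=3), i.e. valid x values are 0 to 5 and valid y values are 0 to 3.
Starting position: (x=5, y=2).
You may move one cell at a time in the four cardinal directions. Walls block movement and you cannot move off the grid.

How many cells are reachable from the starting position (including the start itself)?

BFS flood-fill from (x=5, y=2):
  Distance 0: (x=5, y=2)
  Distance 1: (x=5, y=1), (x=5, y=3)
  Distance 2: (x=5, y=0), (x=4, y=1)
  Distance 3: (x=4, y=0), (x=3, y=1)
  Distance 4: (x=3, y=0), (x=2, y=1), (x=3, y=2)
  Distance 5: (x=2, y=2)
  Distance 6: (x=2, y=3)
  Distance 7: (x=1, y=3)
  Distance 8: (x=0, y=3)
  Distance 9: (x=0, y=2)
Total reachable: 15 (grid has 17 open cells total)

Answer: Reachable cells: 15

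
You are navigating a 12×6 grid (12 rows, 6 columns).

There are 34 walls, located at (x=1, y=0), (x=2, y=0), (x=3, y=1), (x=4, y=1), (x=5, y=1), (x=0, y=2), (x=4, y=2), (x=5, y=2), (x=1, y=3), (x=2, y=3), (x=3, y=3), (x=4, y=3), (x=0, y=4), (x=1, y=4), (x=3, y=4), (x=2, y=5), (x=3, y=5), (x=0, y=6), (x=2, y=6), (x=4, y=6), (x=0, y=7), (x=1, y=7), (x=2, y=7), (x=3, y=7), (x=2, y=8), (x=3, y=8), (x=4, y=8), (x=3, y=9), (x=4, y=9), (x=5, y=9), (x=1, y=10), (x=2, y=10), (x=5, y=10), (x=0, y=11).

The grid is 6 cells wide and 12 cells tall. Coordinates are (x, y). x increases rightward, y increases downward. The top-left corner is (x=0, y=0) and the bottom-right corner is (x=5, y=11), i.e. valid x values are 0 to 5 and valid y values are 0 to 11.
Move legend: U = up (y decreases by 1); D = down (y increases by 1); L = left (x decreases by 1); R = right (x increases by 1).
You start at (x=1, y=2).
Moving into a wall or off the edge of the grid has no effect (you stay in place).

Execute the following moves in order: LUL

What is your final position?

Start: (x=1, y=2)
  L (left): blocked, stay at (x=1, y=2)
  U (up): (x=1, y=2) -> (x=1, y=1)
  L (left): (x=1, y=1) -> (x=0, y=1)
Final: (x=0, y=1)

Answer: Final position: (x=0, y=1)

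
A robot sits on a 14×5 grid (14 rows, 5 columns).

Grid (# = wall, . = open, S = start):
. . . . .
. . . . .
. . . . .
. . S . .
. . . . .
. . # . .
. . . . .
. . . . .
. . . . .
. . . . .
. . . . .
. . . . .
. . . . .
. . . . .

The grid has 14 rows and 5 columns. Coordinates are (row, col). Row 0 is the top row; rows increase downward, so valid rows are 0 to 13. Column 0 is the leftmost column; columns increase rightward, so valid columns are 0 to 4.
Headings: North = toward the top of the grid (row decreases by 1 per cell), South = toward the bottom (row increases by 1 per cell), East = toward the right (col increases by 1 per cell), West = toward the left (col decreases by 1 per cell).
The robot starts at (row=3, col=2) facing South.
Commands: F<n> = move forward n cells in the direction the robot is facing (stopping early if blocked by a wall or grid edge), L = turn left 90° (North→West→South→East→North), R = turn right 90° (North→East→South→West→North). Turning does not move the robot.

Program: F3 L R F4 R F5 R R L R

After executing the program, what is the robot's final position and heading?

Start: (row=3, col=2), facing South
  F3: move forward 1/3 (blocked), now at (row=4, col=2)
  L: turn left, now facing East
  R: turn right, now facing South
  F4: move forward 0/4 (blocked), now at (row=4, col=2)
  R: turn right, now facing West
  F5: move forward 2/5 (blocked), now at (row=4, col=0)
  R: turn right, now facing North
  R: turn right, now facing East
  L: turn left, now facing North
  R: turn right, now facing East
Final: (row=4, col=0), facing East

Answer: Final position: (row=4, col=0), facing East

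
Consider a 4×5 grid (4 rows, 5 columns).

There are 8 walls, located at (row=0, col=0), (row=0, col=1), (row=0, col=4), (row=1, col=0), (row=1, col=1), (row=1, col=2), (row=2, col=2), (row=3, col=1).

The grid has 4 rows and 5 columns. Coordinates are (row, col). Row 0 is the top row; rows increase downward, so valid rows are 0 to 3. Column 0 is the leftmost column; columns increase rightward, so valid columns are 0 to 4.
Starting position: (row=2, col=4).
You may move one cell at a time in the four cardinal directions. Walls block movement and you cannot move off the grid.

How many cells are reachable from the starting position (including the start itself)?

Answer: Reachable cells: 9

Derivation:
BFS flood-fill from (row=2, col=4):
  Distance 0: (row=2, col=4)
  Distance 1: (row=1, col=4), (row=2, col=3), (row=3, col=4)
  Distance 2: (row=1, col=3), (row=3, col=3)
  Distance 3: (row=0, col=3), (row=3, col=2)
  Distance 4: (row=0, col=2)
Total reachable: 9 (grid has 12 open cells total)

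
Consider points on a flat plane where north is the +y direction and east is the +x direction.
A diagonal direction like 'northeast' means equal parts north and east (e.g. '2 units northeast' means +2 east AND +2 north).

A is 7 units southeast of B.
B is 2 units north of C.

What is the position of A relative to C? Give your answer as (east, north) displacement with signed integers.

Place C at the origin (east=0, north=0).
  B is 2 units north of C: delta (east=+0, north=+2); B at (east=0, north=2).
  A is 7 units southeast of B: delta (east=+7, north=-7); A at (east=7, north=-5).
Therefore A relative to C: (east=7, north=-5).

Answer: A is at (east=7, north=-5) relative to C.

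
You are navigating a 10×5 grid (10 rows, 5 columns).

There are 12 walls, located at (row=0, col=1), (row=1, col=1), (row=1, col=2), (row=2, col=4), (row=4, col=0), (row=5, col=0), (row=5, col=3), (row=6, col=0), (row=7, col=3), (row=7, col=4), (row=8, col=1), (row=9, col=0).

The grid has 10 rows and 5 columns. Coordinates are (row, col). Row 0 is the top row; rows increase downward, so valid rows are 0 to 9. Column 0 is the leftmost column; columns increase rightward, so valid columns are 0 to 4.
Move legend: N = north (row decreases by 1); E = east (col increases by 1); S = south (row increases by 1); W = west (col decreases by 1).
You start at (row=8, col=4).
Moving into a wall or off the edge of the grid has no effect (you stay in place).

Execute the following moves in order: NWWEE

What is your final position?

Start: (row=8, col=4)
  N (north): blocked, stay at (row=8, col=4)
  W (west): (row=8, col=4) -> (row=8, col=3)
  W (west): (row=8, col=3) -> (row=8, col=2)
  E (east): (row=8, col=2) -> (row=8, col=3)
  E (east): (row=8, col=3) -> (row=8, col=4)
Final: (row=8, col=4)

Answer: Final position: (row=8, col=4)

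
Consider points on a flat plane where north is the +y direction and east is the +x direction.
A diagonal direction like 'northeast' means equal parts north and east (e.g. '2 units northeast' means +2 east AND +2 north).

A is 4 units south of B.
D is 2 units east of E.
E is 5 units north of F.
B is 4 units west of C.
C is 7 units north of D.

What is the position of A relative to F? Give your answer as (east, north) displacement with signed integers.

Answer: A is at (east=-2, north=8) relative to F.

Derivation:
Place F at the origin (east=0, north=0).
  E is 5 units north of F: delta (east=+0, north=+5); E at (east=0, north=5).
  D is 2 units east of E: delta (east=+2, north=+0); D at (east=2, north=5).
  C is 7 units north of D: delta (east=+0, north=+7); C at (east=2, north=12).
  B is 4 units west of C: delta (east=-4, north=+0); B at (east=-2, north=12).
  A is 4 units south of B: delta (east=+0, north=-4); A at (east=-2, north=8).
Therefore A relative to F: (east=-2, north=8).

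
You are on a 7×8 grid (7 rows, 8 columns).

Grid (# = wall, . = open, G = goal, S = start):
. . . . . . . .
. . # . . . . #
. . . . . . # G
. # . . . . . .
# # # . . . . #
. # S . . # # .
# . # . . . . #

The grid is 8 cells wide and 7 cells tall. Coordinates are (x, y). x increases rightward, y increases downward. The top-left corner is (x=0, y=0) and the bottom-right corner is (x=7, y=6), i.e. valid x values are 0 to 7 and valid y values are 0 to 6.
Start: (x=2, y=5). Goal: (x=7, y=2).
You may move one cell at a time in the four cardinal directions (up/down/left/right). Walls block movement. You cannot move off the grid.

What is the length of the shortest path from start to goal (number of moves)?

Answer: Shortest path length: 8

Derivation:
BFS from (x=2, y=5) until reaching (x=7, y=2):
  Distance 0: (x=2, y=5)
  Distance 1: (x=3, y=5)
  Distance 2: (x=3, y=4), (x=4, y=5), (x=3, y=6)
  Distance 3: (x=3, y=3), (x=4, y=4), (x=4, y=6)
  Distance 4: (x=3, y=2), (x=2, y=3), (x=4, y=3), (x=5, y=4), (x=5, y=6)
  Distance 5: (x=3, y=1), (x=2, y=2), (x=4, y=2), (x=5, y=3), (x=6, y=4), (x=6, y=6)
  Distance 6: (x=3, y=0), (x=4, y=1), (x=1, y=2), (x=5, y=2), (x=6, y=3)
  Distance 7: (x=2, y=0), (x=4, y=0), (x=1, y=1), (x=5, y=1), (x=0, y=2), (x=7, y=3)
  Distance 8: (x=1, y=0), (x=5, y=0), (x=0, y=1), (x=6, y=1), (x=7, y=2), (x=0, y=3)  <- goal reached here
One shortest path (8 moves): (x=2, y=5) -> (x=3, y=5) -> (x=4, y=5) -> (x=4, y=4) -> (x=5, y=4) -> (x=6, y=4) -> (x=6, y=3) -> (x=7, y=3) -> (x=7, y=2)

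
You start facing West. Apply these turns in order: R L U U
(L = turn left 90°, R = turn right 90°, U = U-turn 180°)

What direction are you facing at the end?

Answer: Final heading: West

Derivation:
Start: West
  R (right (90° clockwise)) -> North
  L (left (90° counter-clockwise)) -> West
  U (U-turn (180°)) -> East
  U (U-turn (180°)) -> West
Final: West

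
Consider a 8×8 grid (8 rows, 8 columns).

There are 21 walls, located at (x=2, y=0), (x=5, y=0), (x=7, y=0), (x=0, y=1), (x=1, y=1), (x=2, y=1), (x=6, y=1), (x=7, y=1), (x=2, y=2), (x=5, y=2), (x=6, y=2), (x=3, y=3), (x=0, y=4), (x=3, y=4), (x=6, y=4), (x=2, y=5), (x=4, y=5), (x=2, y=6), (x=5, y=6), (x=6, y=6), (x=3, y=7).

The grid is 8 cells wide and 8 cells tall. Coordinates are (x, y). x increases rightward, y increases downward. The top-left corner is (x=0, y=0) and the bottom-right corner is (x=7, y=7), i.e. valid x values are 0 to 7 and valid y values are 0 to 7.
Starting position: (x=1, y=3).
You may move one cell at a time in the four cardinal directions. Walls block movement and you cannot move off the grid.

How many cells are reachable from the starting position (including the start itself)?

Answer: Reachable cells: 14

Derivation:
BFS flood-fill from (x=1, y=3):
  Distance 0: (x=1, y=3)
  Distance 1: (x=1, y=2), (x=0, y=3), (x=2, y=3), (x=1, y=4)
  Distance 2: (x=0, y=2), (x=2, y=4), (x=1, y=5)
  Distance 3: (x=0, y=5), (x=1, y=6)
  Distance 4: (x=0, y=6), (x=1, y=7)
  Distance 5: (x=0, y=7), (x=2, y=7)
Total reachable: 14 (grid has 43 open cells total)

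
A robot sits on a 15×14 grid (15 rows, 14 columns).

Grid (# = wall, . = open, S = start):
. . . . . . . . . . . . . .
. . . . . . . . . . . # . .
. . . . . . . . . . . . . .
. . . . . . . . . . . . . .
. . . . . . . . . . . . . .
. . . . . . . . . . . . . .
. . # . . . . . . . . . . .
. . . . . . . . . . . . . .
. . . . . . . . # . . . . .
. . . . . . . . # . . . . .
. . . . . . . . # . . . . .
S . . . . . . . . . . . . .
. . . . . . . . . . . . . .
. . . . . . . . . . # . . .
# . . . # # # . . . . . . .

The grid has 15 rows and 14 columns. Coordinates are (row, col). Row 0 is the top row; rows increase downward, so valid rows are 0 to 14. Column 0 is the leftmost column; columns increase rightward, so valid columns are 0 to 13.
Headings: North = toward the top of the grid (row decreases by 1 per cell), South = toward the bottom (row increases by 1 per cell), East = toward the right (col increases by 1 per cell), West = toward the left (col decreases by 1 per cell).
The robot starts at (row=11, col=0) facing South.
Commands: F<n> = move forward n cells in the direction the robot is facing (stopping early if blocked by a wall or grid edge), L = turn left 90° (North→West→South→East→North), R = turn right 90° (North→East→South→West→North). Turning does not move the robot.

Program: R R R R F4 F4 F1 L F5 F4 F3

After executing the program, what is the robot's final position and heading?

Start: (row=11, col=0), facing South
  R: turn right, now facing West
  R: turn right, now facing North
  R: turn right, now facing East
  R: turn right, now facing South
  F4: move forward 2/4 (blocked), now at (row=13, col=0)
  F4: move forward 0/4 (blocked), now at (row=13, col=0)
  F1: move forward 0/1 (blocked), now at (row=13, col=0)
  L: turn left, now facing East
  F5: move forward 5, now at (row=13, col=5)
  F4: move forward 4, now at (row=13, col=9)
  F3: move forward 0/3 (blocked), now at (row=13, col=9)
Final: (row=13, col=9), facing East

Answer: Final position: (row=13, col=9), facing East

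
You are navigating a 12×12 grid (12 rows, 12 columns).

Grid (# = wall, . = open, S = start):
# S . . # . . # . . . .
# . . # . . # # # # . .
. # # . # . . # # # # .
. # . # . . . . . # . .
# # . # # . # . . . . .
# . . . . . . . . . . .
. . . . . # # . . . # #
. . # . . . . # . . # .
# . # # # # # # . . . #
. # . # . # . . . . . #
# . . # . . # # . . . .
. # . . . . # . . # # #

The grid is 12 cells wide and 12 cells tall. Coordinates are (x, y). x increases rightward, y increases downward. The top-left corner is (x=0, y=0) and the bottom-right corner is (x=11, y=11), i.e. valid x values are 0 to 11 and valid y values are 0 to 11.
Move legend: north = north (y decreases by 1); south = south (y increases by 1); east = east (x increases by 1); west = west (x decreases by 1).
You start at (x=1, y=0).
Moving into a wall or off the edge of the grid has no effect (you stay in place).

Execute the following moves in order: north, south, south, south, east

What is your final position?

Start: (x=1, y=0)
  north (north): blocked, stay at (x=1, y=0)
  south (south): (x=1, y=0) -> (x=1, y=1)
  south (south): blocked, stay at (x=1, y=1)
  south (south): blocked, stay at (x=1, y=1)
  east (east): (x=1, y=1) -> (x=2, y=1)
Final: (x=2, y=1)

Answer: Final position: (x=2, y=1)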